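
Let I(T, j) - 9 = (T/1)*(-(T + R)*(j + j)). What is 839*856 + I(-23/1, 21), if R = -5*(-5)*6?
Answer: 840875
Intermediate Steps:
R = 150 (R = 25*6 = 150)
I(T, j) = 9 - 2*T*j*(150 + T) (I(T, j) = 9 + (T/1)*(-(T + 150)*(j + j)) = 9 + (T*1)*(-(150 + T)*2*j) = 9 + T*(-2*j*(150 + T)) = 9 - 2*T*j*(150 + T))
839*856 + I(-23/1, 21) = 839*856 + (9 - 300*(-23/1)*21 - 2*21*(-23/1)²) = 718184 + (9 - 300*(-23*1)*21 - 2*21*(-23*1)²) = 718184 + (9 - 300*(-23)*21 - 2*21*(-23)²) = 718184 + (9 + 144900 - 2*21*529) = 718184 + (9 + 144900 - 22218) = 718184 + 122691 = 840875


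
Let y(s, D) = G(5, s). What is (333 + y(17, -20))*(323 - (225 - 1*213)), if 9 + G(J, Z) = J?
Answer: 102319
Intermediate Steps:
G(J, Z) = -9 + J
y(s, D) = -4 (y(s, D) = -9 + 5 = -4)
(333 + y(17, -20))*(323 - (225 - 1*213)) = (333 - 4)*(323 - (225 - 1*213)) = 329*(323 - (225 - 213)) = 329*(323 - 1*12) = 329*(323 - 12) = 329*311 = 102319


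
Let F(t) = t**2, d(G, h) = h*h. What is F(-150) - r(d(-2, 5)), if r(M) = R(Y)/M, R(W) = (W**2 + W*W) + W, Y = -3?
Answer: 112497/5 ≈ 22499.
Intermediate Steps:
R(W) = W + 2*W**2 (R(W) = (W**2 + W**2) + W = 2*W**2 + W = W + 2*W**2)
d(G, h) = h**2
r(M) = 15/M (r(M) = (-3*(1 + 2*(-3)))/M = (-3*(1 - 6))/M = (-3*(-5))/M = 15/M)
F(-150) - r(d(-2, 5)) = (-150)**2 - 15/(5**2) = 22500 - 15/25 = 22500 - 1*3/5 = 22500 - 3/5 = 112497/5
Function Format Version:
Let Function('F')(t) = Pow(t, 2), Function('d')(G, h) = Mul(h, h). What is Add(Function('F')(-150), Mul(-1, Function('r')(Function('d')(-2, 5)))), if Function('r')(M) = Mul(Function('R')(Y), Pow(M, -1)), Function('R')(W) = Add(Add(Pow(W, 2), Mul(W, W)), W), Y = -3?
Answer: Rational(112497, 5) ≈ 22499.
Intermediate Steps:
Function('R')(W) = Add(W, Mul(2, Pow(W, 2))) (Function('R')(W) = Add(Add(Pow(W, 2), Pow(W, 2)), W) = Add(Mul(2, Pow(W, 2)), W) = Add(W, Mul(2, Pow(W, 2))))
Function('d')(G, h) = Pow(h, 2)
Function('r')(M) = Mul(15, Pow(M, -1)) (Function('r')(M) = Mul(Mul(-3, Add(1, Mul(2, -3))), Pow(M, -1)) = Mul(Mul(-3, Add(1, -6)), Pow(M, -1)) = Mul(Mul(-3, -5), Pow(M, -1)) = Mul(15, Pow(M, -1)))
Add(Function('F')(-150), Mul(-1, Function('r')(Function('d')(-2, 5)))) = Add(Pow(-150, 2), Mul(-1, Mul(15, Pow(Pow(5, 2), -1)))) = Add(22500, Mul(-1, Mul(15, Pow(25, -1)))) = Add(22500, Mul(-1, Mul(15, Rational(1, 25)))) = Add(22500, Mul(-1, Rational(3, 5))) = Add(22500, Rational(-3, 5)) = Rational(112497, 5)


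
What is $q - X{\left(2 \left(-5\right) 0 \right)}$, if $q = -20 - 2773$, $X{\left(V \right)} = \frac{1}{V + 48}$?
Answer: $- \frac{134065}{48} \approx -2793.0$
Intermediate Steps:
$X{\left(V \right)} = \frac{1}{48 + V}$
$q = -2793$ ($q = -20 - 2773 = -2793$)
$q - X{\left(2 \left(-5\right) 0 \right)} = -2793 - \frac{1}{48 + 2 \left(-5\right) 0} = -2793 - \frac{1}{48 - 0} = -2793 - \frac{1}{48 + 0} = -2793 - \frac{1}{48} = - \frac{134065}{48}$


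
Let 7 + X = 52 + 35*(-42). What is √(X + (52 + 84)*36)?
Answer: √3471 ≈ 58.915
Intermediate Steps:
X = -1425 (X = -7 + (52 + 35*(-42)) = -7 + (52 - 1470) = -7 - 1418 = -1425)
√(X + (52 + 84)*36) = √(-1425 + (52 + 84)*36) = √(-1425 + 136*36) = √(-1425 + 4896) = √3471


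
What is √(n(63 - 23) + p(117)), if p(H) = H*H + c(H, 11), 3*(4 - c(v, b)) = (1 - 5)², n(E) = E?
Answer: √123549/3 ≈ 117.17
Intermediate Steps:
c(v, b) = -4/3 (c(v, b) = 4 - (1 - 5)²/3 = 4 - ⅓*(-4)² = 4 - ⅓*16 = 4 - 16/3 = -4/3)
p(H) = -4/3 + H² (p(H) = H*H - 4/3 = H² - 4/3 = -4/3 + H²)
√(n(63 - 23) + p(117)) = √((63 - 23) + (-4/3 + 117²)) = √(40 + (-4/3 + 13689)) = √(40 + 41063/3) = √(41183/3) = √123549/3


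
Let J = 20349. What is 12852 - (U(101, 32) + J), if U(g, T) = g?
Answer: -7598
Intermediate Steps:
12852 - (U(101, 32) + J) = 12852 - (101 + 20349) = 12852 - 1*20450 = 12852 - 20450 = -7598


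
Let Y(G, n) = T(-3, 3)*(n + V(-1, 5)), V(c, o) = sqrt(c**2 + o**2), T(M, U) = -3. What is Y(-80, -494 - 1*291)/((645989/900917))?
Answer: 2121659535/645989 - 2702751*sqrt(26)/645989 ≈ 3263.0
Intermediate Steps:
Y(G, n) = -3*n - 3*sqrt(26) (Y(G, n) = -3*(n + sqrt((-1)**2 + 5**2)) = -3*(n + sqrt(1 + 25)) = -3*(n + sqrt(26)) = -3*n - 3*sqrt(26))
Y(-80, -494 - 1*291)/((645989/900917)) = (-3*(-494 - 1*291) - 3*sqrt(26))/((645989/900917)) = (-3*(-494 - 291) - 3*sqrt(26))/((645989*(1/900917))) = (-3*(-785) - 3*sqrt(26))/(645989/900917) = (2355 - 3*sqrt(26))*(900917/645989) = 2121659535/645989 - 2702751*sqrt(26)/645989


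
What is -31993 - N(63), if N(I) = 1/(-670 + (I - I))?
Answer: -21435309/670 ≈ -31993.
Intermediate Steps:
N(I) = -1/670 (N(I) = 1/(-670 + 0) = 1/(-670) = -1/670)
-31993 - N(63) = -31993 - 1*(-1/670) = -31993 + 1/670 = -21435309/670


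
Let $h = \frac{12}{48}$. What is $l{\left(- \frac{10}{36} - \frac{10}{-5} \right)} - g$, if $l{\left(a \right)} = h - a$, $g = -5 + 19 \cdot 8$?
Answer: $- \frac{5345}{36} \approx -148.47$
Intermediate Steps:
$g = 147$ ($g = -5 + 152 = 147$)
$h = \frac{1}{4}$ ($h = 12 \cdot \frac{1}{48} = \frac{1}{4} \approx 0.25$)
$l{\left(a \right)} = \frac{1}{4} - a$
$l{\left(- \frac{10}{36} - \frac{10}{-5} \right)} - g = \left(\frac{1}{4} - \left(- \frac{10}{36} - \frac{10}{-5}\right)\right) - 147 = \left(\frac{1}{4} - \left(\left(-10\right) \frac{1}{36} - -2\right)\right) - 147 = \left(\frac{1}{4} - \left(- \frac{5}{18} + 2\right)\right) - 147 = \left(\frac{1}{4} - \frac{31}{18}\right) - 147 = - \frac{53}{36} - 147 = - \frac{5345}{36}$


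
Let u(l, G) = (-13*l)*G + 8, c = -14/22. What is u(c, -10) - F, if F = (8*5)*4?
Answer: -2582/11 ≈ -234.73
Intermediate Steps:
c = -7/11 (c = -14*1/22 = -7/11 ≈ -0.63636)
u(l, G) = 8 - 13*G*l (u(l, G) = -13*G*l + 8 = 8 - 13*G*l)
F = 160 (F = 40*4 = 160)
u(c, -10) - F = (8 - 13*(-10)*(-7/11)) - 1*160 = (8 - 910/11) - 160 = -822/11 - 160 = -2582/11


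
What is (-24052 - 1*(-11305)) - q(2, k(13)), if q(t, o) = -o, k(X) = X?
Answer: -12734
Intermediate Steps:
(-24052 - 1*(-11305)) - q(2, k(13)) = (-24052 - 1*(-11305)) - (-1)*13 = (-24052 + 11305) - 1*(-13) = -12747 + 13 = -12734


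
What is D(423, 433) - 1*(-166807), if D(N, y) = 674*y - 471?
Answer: 458178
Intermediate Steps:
D(N, y) = -471 + 674*y
D(423, 433) - 1*(-166807) = (-471 + 674*433) - 1*(-166807) = (-471 + 291842) + 166807 = 291371 + 166807 = 458178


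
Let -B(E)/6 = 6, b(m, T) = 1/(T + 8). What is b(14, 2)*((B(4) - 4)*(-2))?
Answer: 8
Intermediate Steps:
b(m, T) = 1/(8 + T)
B(E) = -36 (B(E) = -6*6 = -36)
b(14, 2)*((B(4) - 4)*(-2)) = ((-36 - 4)*(-2))/(8 + 2) = (-40*(-2))/10 = (1/10)*80 = 8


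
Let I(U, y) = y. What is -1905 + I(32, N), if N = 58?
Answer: -1847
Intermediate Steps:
-1905 + I(32, N) = -1905 + 58 = -1847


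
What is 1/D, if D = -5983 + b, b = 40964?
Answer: 1/34981 ≈ 2.8587e-5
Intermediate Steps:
D = 34981 (D = -5983 + 40964 = 34981)
1/D = 1/34981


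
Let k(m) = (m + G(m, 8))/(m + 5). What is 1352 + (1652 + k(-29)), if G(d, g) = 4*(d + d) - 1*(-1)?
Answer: 18089/6 ≈ 3014.8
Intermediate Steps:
G(d, g) = 1 + 8*d (G(d, g) = 4*(2*d) + 1 = 8*d + 1 = 1 + 8*d)
k(m) = (1 + 9*m)/(5 + m) (k(m) = (m + (1 + 8*m))/(m + 5) = (1 + 9*m)/(5 + m))
1352 + (1652 + k(-29)) = 1352 + (1652 + (1 + 9*(-29))/(5 - 29)) = 1352 + (1652 + (1 - 261)/(-24)) = 1352 + (1652 - 1/24*(-260)) = 1352 + (1652 + 65/6) = 1352 + 9977/6 = 18089/6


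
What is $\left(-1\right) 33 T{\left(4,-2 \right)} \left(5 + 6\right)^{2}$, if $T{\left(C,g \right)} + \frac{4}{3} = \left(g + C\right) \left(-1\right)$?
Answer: $13310$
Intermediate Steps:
$T{\left(C,g \right)} = - \frac{4}{3} - C - g$ ($T{\left(C,g \right)} = - \frac{4}{3} + \left(g + C\right) \left(-1\right) = - \frac{4}{3} + \left(C + g\right) \left(-1\right) = - \frac{4}{3} - \left(C + g\right) = - \frac{4}{3} - C - g$)
$\left(-1\right) 33 T{\left(4,-2 \right)} \left(5 + 6\right)^{2} = \left(-1\right) 33 \left(- \frac{4}{3} - 4 - -2\right) \left(5 + 6\right)^{2} = - 33 \left(- \frac{4}{3} - 4 + 2\right) 11^{2} = \left(-33\right) \left(- \frac{10}{3}\right) 121 = 110 \cdot 121 = 13310$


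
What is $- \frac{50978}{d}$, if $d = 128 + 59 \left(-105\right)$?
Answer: $\frac{50978}{6067} \approx 8.4025$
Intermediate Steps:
$d = -6067$ ($d = 128 - 6195 = -6067$)
$- \frac{50978}{d} = - \frac{50978}{-6067} = \left(-50978\right) \left(- \frac{1}{6067}\right) = \frac{50978}{6067}$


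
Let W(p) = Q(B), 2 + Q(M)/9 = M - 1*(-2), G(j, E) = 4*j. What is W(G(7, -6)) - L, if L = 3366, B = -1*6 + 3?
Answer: -3393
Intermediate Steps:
B = -3 (B = -6 + 3 = -3)
Q(M) = 9*M (Q(M) = -18 + 9*(M - 1*(-2)) = -18 + 9*(M + 2) = -18 + 9*(2 + M) = -18 + (18 + 9*M) = 9*M)
W(p) = -27 (W(p) = 9*(-3) = -27)
W(G(7, -6)) - L = -27 - 1*3366 = -27 - 3366 = -3393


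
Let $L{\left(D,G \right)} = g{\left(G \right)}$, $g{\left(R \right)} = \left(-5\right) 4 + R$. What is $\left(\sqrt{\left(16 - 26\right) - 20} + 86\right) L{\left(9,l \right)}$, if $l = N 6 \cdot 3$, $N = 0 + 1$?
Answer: $-172 - 2 i \sqrt{30} \approx -172.0 - 10.954 i$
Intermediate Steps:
$N = 1$
$l = 18$ ($l = 1 \cdot 6 \cdot 3 = 6 \cdot 3 = 18$)
$g{\left(R \right)} = -20 + R$
$L{\left(D,G \right)} = -20 + G$
$\left(\sqrt{\left(16 - 26\right) - 20} + 86\right) L{\left(9,l \right)} = \left(\sqrt{\left(16 - 26\right) - 20} + 86\right) \left(-20 + 18\right) = \left(\sqrt{\left(16 - 26\right) - 20} + 86\right) \left(-2\right) = \left(\sqrt{-10 - 20} + 86\right) \left(-2\right) = \left(\sqrt{-30} + 86\right) \left(-2\right) = \left(i \sqrt{30} + 86\right) \left(-2\right) = \left(86 + i \sqrt{30}\right) \left(-2\right) = -172 - 2 i \sqrt{30}$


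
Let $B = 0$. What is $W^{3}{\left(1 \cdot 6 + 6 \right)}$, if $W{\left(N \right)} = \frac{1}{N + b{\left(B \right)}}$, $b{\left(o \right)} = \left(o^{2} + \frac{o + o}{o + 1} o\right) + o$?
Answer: $\frac{1}{1728} \approx 0.0005787$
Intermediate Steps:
$b{\left(o \right)} = o + o^{2} + \frac{2 o^{2}}{1 + o}$ ($b{\left(o \right)} = \left(o^{2} + \frac{2 o}{1 + o} o\right) + o = \left(o^{2} + \frac{2 o^{2}}{1 + o}\right) + o = o + o^{2} + \frac{2 o^{2}}{1 + o}$)
$W{\left(N \right)} = \frac{1}{N}$ ($W{\left(N \right)} = \frac{1}{N + \frac{0 \left(1 + 0^{2} + 4 \cdot 0\right)}{1 + 0}} = \frac{1}{N + \frac{0 \left(1 + 0 + 0\right)}{1}} = \frac{1}{N + 0 \cdot 1 \cdot 1} = \frac{1}{N + 0} = \frac{1}{N}$)
$W^{3}{\left(1 \cdot 6 + 6 \right)} = \left(\frac{1}{1 \cdot 6 + 6}\right)^{3} = \left(\frac{1}{6 + 6}\right)^{3} = \left(\frac{1}{12}\right)^{3} = \frac{1}{1728}$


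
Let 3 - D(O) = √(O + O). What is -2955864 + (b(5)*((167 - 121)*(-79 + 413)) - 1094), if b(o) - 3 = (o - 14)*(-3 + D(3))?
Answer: -2910866 + 138276*√6 ≈ -2.5722e+6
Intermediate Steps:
D(O) = 3 - √2*√O (D(O) = 3 - √(O + O) = 3 - √(2*O) = 3 - √2*√O)
b(o) = 3 - √6*(-14 + o) (b(o) = 3 + (o - 14)*(-3 + (3 - √2*√3)) = 3 + (-14 + o)*(-3 + (3 - √6)) = 3 + (-14 + o)*(-√6) = 3 - √6*(-14 + o))
-2955864 + (b(5)*((167 - 121)*(-79 + 413)) - 1094) = -2955864 + ((3 + 14*√6 - 1*5*√6)*((167 - 121)*(-79 + 413)) - 1094) = -2955864 + ((3 + 14*√6 - 5*√6)*(46*334) - 1094) = -2955864 + ((3 + 9*√6)*15364 - 1094) = -2955864 + ((46092 + 138276*√6) - 1094) = -2955864 + (44998 + 138276*√6) = -2910866 + 138276*√6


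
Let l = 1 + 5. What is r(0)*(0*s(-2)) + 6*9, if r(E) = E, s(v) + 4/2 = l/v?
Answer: 54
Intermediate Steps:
l = 6
s(v) = -2 + 6/v
r(0)*(0*s(-2)) + 6*9 = 0*(0*(-2 + 6/(-2))) + 6*9 = 0*(0*(-2 + 6*(-½))) + 54 = 0*(0*(-2 - 3)) + 54 = 0*(0*(-5)) + 54 = 0*0 + 54 = 0 + 54 = 54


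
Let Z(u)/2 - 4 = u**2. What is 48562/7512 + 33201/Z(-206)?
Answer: 546418559/79702320 ≈ 6.8557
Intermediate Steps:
Z(u) = 8 + 2*u**2
48562/7512 + 33201/Z(-206) = 48562/7512 + 33201/(8 + 2*(-206)**2) = 48562*(1/7512) + 33201/(8 + 2*42436) = 24281/3756 + 33201/(8 + 84872) = 24281/3756 + 33201/84880 = 546418559/79702320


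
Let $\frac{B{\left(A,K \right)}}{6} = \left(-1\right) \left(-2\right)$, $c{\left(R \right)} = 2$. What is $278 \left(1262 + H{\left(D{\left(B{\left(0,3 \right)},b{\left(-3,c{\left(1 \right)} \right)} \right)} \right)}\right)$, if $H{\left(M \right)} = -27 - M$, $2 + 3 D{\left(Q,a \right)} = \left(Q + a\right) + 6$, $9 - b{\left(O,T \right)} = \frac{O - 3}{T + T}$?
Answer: $\frac{1022623}{3} \approx 3.4087 \cdot 10^{5}$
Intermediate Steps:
$B{\left(A,K \right)} = 12$ ($B{\left(A,K \right)} = 6 \left(\left(-1\right) \left(-2\right)\right) = 6 \cdot 2 = 12$)
$b{\left(O,T \right)} = 9 - \frac{-3 + O}{2 T}$ ($b{\left(O,T \right)} = 9 - \frac{O - 3}{T + T} = 9 - \frac{-3 + O}{2 T}$)
$D{\left(Q,a \right)} = \frac{4}{3} + \frac{Q}{3} + \frac{a}{3}$ ($D{\left(Q,a \right)} = - \frac{2}{3} + \frac{\left(Q + a\right) + 6}{3} = - \frac{2}{3} + \frac{6 + Q + a}{3} = - \frac{2}{3} + \left(2 + \frac{Q}{3} + \frac{a}{3}\right) = \frac{4}{3} + \frac{Q}{3} + \frac{a}{3}$)
$278 \left(1262 + H{\left(D{\left(B{\left(0,3 \right)},b{\left(-3,c{\left(1 \right)} \right)} \right)} \right)}\right) = 278 \left(1262 - \left(\frac{85}{3} + 4 + \frac{1}{3} \cdot \frac{1}{2} \cdot \frac{1}{2} \left(3 - -3 + 18 \cdot 2\right)\right)\right) = 278 \left(1262 - \left(\frac{97}{3} + \frac{1}{3} \cdot \frac{1}{2} \cdot \frac{1}{2} \left(3 + 3 + 36\right)\right)\right) = 278 \left(1262 - \left(\frac{97}{3} + \frac{1}{3} \cdot \frac{1}{2} \cdot \frac{1}{2} \cdot 42\right)\right) = 278 \left(1262 - \left(\frac{97}{3} + \frac{7}{2}\right)\right) = 278 \left(1262 - \frac{215}{6}\right) = 278 \cdot \frac{7357}{6} = \frac{1022623}{3}$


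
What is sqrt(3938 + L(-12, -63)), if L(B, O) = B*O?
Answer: sqrt(4694) ≈ 68.513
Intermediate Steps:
sqrt(3938 + L(-12, -63)) = sqrt(3938 - 12*(-63)) = sqrt(3938 + 756) = sqrt(4694)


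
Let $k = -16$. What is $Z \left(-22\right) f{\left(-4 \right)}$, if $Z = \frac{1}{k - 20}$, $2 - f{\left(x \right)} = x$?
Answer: $\frac{11}{3} \approx 3.6667$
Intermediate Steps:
$f{\left(x \right)} = 2 - x$
$Z = - \frac{1}{36}$ ($Z = \frac{1}{-16 - 20} = \frac{1}{-36} = - \frac{1}{36} \approx -0.027778$)
$Z \left(-22\right) f{\left(-4 \right)} = \left(- \frac{1}{36}\right) \left(-22\right) \left(2 - -4\right) = \frac{11 \left(2 + 4\right)}{18} = \frac{11}{18} \cdot 6 = \frac{11}{3}$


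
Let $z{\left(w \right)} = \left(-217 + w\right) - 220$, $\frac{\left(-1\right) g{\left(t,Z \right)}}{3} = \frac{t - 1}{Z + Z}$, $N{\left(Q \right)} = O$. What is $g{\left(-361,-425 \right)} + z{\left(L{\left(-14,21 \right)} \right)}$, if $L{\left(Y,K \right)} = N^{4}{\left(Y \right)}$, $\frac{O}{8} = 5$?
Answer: $\frac{1087813732}{425} \approx 2.5596 \cdot 10^{6}$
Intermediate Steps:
$O = 40$ ($O = 8 \cdot 5 = 40$)
$N{\left(Q \right)} = 40$
$g{\left(t,Z \right)} = - \frac{3 \left(-1 + t\right)}{2 Z}$ ($g{\left(t,Z \right)} = - 3 \frac{t - 1}{Z + Z} = - 3 \frac{-1 + t}{2 Z} = - \frac{3 \left(-1 + t\right)}{2 Z}$)
$L{\left(Y,K \right)} = 2560000$ ($L{\left(Y,K \right)} = 40^{4} = 2560000$)
$z{\left(w \right)} = -437 + w$
$g{\left(-361,-425 \right)} + z{\left(L{\left(-14,21 \right)} \right)} = \frac{3 \left(1 - -361\right)}{2 \left(-425\right)} + \left(-437 + 2560000\right) = \frac{3}{2} \left(- \frac{1}{425}\right) \left(1 + 361\right) + 2559563 = \frac{3}{2} \left(- \frac{1}{425}\right) 362 + 2559563 = - \frac{543}{425} + 2559563 = \frac{1087813732}{425}$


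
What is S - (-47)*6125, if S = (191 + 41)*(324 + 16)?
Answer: 366755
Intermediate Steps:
S = 78880 (S = 232*340 = 78880)
S - (-47)*6125 = 78880 - (-47)*6125 = 78880 - 1*(-287875) = 78880 + 287875 = 366755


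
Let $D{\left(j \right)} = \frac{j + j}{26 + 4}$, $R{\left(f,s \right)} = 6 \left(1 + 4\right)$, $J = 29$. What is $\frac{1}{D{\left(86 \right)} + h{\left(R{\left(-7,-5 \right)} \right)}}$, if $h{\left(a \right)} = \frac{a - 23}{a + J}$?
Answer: $\frac{885}{5179} \approx 0.17088$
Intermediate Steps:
$R{\left(f,s \right)} = 30$ ($R{\left(f,s \right)} = 6 \cdot 5 = 30$)
$D{\left(j \right)} = \frac{j}{15}$ ($D{\left(j \right)} = \frac{2 j}{30} = 2 j \frac{1}{30} = \frac{j}{15}$)
$h{\left(a \right)} = \frac{-23 + a}{29 + a}$ ($h{\left(a \right)} = \frac{a - 23}{a + 29} = \frac{-23 + a}{29 + a}$)
$\frac{1}{D{\left(86 \right)} + h{\left(R{\left(-7,-5 \right)} \right)}} = \frac{1}{\frac{1}{15} \cdot 86 + \frac{-23 + 30}{29 + 30}} = \frac{1}{\frac{86}{15} + \frac{1}{59} \cdot 7} = \frac{1}{\frac{86}{15} + \frac{7}{59}} = \frac{1}{\frac{5179}{885}} = \frac{885}{5179}$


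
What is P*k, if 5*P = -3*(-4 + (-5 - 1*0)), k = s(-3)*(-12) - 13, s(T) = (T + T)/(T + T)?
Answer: -135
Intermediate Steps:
s(T) = 1 (s(T) = (2*T)/((2*T)) = (2*T)*(1/(2*T)) = 1)
k = -25 (k = 1*(-12) - 13 = -12 - 13 = -25)
P = 27/5 (P = (-3*(-4 + (-5 - 1*0)))/5 = (-3*(-4 + (-5 + 0)))/5 = (-3*(-4 - 5))/5 = (-3*(-9))/5 = (⅕)*27 = 27/5 ≈ 5.4000)
P*k = (27/5)*(-25) = -135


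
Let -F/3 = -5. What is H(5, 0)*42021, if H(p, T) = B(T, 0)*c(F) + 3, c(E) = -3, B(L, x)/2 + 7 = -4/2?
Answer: 2395197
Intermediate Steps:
F = 15 (F = -3*(-5) = 15)
B(L, x) = -18 (B(L, x) = -14 + 2*(-4/2) = -14 + 2*(-4*½) = -14 + 2*(-2) = -14 - 4 = -18)
H(p, T) = 57 (H(p, T) = -18*(-3) + 3 = 54 + 3 = 57)
H(5, 0)*42021 = 57*42021 = 2395197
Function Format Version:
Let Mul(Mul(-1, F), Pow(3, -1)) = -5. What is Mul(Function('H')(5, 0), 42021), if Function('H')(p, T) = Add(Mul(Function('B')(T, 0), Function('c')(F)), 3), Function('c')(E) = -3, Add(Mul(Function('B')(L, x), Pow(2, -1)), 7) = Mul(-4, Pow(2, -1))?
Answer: 2395197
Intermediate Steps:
F = 15 (F = Mul(-3, -5) = 15)
Function('B')(L, x) = -18 (Function('B')(L, x) = Add(-14, Mul(2, Mul(-4, Pow(2, -1)))) = Add(-14, Mul(2, Mul(-4, Rational(1, 2)))) = Add(-14, Mul(2, -2)) = Add(-14, -4) = -18)
Function('H')(p, T) = 57 (Function('H')(p, T) = Add(Mul(-18, -3), 3) = Add(54, 3) = 57)
Mul(Function('H')(5, 0), 42021) = Mul(57, 42021) = 2395197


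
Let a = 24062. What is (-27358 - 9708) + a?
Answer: -13004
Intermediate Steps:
(-27358 - 9708) + a = (-27358 - 9708) + 24062 = -37066 + 24062 = -13004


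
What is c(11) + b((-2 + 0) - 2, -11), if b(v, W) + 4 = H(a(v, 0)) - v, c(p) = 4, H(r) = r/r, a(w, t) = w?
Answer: 5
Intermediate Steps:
H(r) = 1
b(v, W) = -3 - v (b(v, W) = -4 + (1 - v) = -3 - v)
c(11) + b((-2 + 0) - 2, -11) = 4 + (-3 - ((-2 + 0) - 2)) = 4 + (-3 - (-2 - 2)) = 4 + (-3 - 1*(-4)) = 4 + (-3 + 4) = 4 + 1 = 5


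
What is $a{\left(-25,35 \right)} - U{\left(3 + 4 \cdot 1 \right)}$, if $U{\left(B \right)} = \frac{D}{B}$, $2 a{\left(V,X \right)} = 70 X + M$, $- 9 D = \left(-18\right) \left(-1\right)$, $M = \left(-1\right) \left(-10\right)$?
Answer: $\frac{8612}{7} \approx 1230.3$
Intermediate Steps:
$M = 10$
$D = -2$ ($D = - \frac{\left(-18\right) \left(-1\right)}{9} = \left(- \frac{1}{9}\right) 18 = -2$)
$a{\left(V,X \right)} = 5 + 35 X$ ($a{\left(V,X \right)} = \frac{70 X + 10}{2} = \frac{10 + 70 X}{2} = 5 + 35 X$)
$U{\left(B \right)} = - \frac{2}{B}$
$a{\left(-25,35 \right)} - U{\left(3 + 4 \cdot 1 \right)} = \left(5 + 35 \cdot 35\right) - - \frac{2}{3 + 4 \cdot 1} = \left(5 + 1225\right) - - \frac{2}{3 + 4} = 1230 - - \frac{2}{7} = 1230 + \frac{2}{7} = \frac{8612}{7}$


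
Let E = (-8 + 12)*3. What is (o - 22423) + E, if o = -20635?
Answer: -43046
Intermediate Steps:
E = 12 (E = 4*3 = 12)
(o - 22423) + E = (-20635 - 22423) + 12 = -43058 + 12 = -43046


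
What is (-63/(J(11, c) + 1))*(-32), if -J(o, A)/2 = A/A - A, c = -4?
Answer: -224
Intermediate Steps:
J(o, A) = -2 + 2*A (J(o, A) = -2*(A/A - A) = -2*(1 - A) = -2 + 2*A)
(-63/(J(11, c) + 1))*(-32) = (-63/((-2 + 2*(-4)) + 1))*(-32) = (-63/((-2 - 8) + 1))*(-32) = (-63/(-10 + 1))*(-32) = (-63/(-9))*(-32) = -1/9*(-63)*(-32) = 7*(-32) = -224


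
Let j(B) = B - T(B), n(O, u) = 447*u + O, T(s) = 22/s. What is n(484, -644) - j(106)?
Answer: -15236959/53 ≈ -2.8749e+5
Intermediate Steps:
n(O, u) = O + 447*u
j(B) = B - 22/B
n(484, -644) - j(106) = (484 + 447*(-644)) - (106 - 22/106) = (484 - 287868) - (106 - 22*1/106) = -287384 - (106 - 11/53) = -287384 - 1*5607/53 = -287384 - 5607/53 = -15236959/53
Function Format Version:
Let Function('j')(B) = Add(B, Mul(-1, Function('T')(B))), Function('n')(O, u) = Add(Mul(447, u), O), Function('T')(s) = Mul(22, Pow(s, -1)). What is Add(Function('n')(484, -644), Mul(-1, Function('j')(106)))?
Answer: Rational(-15236959, 53) ≈ -2.8749e+5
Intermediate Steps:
Function('n')(O, u) = Add(O, Mul(447, u))
Function('j')(B) = Add(B, Mul(-22, Pow(B, -1))) (Function('j')(B) = Add(B, Mul(-1, Mul(22, Pow(B, -1)))) = Add(B, Mul(-22, Pow(B, -1))))
Add(Function('n')(484, -644), Mul(-1, Function('j')(106))) = Add(Add(484, Mul(447, -644)), Mul(-1, Add(106, Mul(-22, Pow(106, -1))))) = Add(Add(484, -287868), Mul(-1, Add(106, Mul(-22, Rational(1, 106))))) = Add(-287384, Mul(-1, Add(106, Rational(-11, 53)))) = Add(-287384, Mul(-1, Rational(5607, 53))) = Add(-287384, Rational(-5607, 53)) = Rational(-15236959, 53)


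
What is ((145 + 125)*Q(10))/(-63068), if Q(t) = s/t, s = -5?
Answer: 135/63068 ≈ 0.0021405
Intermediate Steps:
Q(t) = -5/t
((145 + 125)*Q(10))/(-63068) = ((145 + 125)*(-5/10))/(-63068) = (270*(-5*1/10))*(-1/63068) = (270*(-1/2))*(-1/63068) = -135*(-1/63068) = 135/63068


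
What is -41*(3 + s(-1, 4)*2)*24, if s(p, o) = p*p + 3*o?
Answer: -28536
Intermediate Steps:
s(p, o) = p² + 3*o
-41*(3 + s(-1, 4)*2)*24 = -41*(3 + ((-1)² + 3*4)*2)*24 = -41*(3 + (1 + 12)*2)*24 = -41*(3 + 13*2)*24 = -41*(3 + 26)*24 = -41*29*24 = -1189*24 = -28536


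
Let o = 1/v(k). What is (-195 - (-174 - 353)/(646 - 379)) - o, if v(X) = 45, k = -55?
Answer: -773159/4005 ≈ -193.05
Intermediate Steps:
o = 1/45 ≈ 0.022222
(-195 - (-174 - 353)/(646 - 379)) - o = (-195 - (-174 - 353)/(646 - 379)) - 1*1/45 = (-195 - (-527)/267) - 1/45 = (-195 - 1*(-527/267)) - 1/45 = (-195 + 527/267) - 1/45 = -51538/267 - 1/45 = -773159/4005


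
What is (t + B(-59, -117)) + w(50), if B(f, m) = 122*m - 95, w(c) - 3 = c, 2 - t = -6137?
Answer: -8177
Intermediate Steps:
t = 6139 (t = 2 - 1*(-6137) = 2 + 6137 = 6139)
w(c) = 3 + c
B(f, m) = -95 + 122*m
(t + B(-59, -117)) + w(50) = (6139 + (-95 + 122*(-117))) + (3 + 50) = (6139 + (-95 - 14274)) + 53 = (6139 - 14369) + 53 = -8230 + 53 = -8177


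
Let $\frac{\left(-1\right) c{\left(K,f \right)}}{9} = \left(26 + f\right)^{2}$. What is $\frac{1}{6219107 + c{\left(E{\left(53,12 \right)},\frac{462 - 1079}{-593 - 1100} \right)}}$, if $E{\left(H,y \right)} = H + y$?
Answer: $\frac{2866249}{17807578670618} \approx 1.6096 \cdot 10^{-7}$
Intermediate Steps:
$c{\left(K,f \right)} = - 9 \left(26 + f\right)^{2}$
$\frac{1}{6219107 + c{\left(E{\left(53,12 \right)},\frac{462 - 1079}{-593 - 1100} \right)}} = \frac{1}{6219107 - 9 \left(26 + \frac{462 - 1079}{-593 - 1100}\right)^{2}} = \frac{1}{6219107 - 9 \left(26 - \frac{617}{-1693}\right)^{2}} = \frac{1}{6219107 - 9 \left(26 - - \frac{617}{1693}\right)^{2}} = \frac{1}{6219107 - 9 \left(26 + \frac{617}{1693}\right)^{2}} = \frac{1}{6219107 - 9 \left(\frac{44635}{1693}\right)^{2}} = \frac{1}{6219107 - \frac{17930549025}{2866249}} = \frac{1}{\frac{17807578670618}{2866249}} = \frac{2866249}{17807578670618}$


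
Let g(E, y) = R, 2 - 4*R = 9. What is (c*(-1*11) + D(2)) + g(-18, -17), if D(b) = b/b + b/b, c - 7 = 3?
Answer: -439/4 ≈ -109.75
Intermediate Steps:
R = -7/4 (R = ½ - ¼*9 = ½ - 9/4 = -7/4 ≈ -1.7500)
c = 10 (c = 7 + 3 = 10)
g(E, y) = -7/4
D(b) = 2 (D(b) = 1 + 1 = 2)
(c*(-1*11) + D(2)) + g(-18, -17) = (10*(-1*11) + 2) - 7/4 = (10*(-11) + 2) - 7/4 = (-110 + 2) - 7/4 = -108 - 7/4 = -439/4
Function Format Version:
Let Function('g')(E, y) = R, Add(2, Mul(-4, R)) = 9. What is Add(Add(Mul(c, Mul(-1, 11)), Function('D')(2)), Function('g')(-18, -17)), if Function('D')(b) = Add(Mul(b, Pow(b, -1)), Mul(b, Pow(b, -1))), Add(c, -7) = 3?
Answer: Rational(-439, 4) ≈ -109.75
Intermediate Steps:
R = Rational(-7, 4) (R = Add(Rational(1, 2), Mul(Rational(-1, 4), 9)) = Add(Rational(1, 2), Rational(-9, 4)) = Rational(-7, 4) ≈ -1.7500)
c = 10 (c = Add(7, 3) = 10)
Function('g')(E, y) = Rational(-7, 4)
Function('D')(b) = 2 (Function('D')(b) = Add(1, 1) = 2)
Add(Add(Mul(c, Mul(-1, 11)), Function('D')(2)), Function('g')(-18, -17)) = Add(Add(Mul(10, Mul(-1, 11)), 2), Rational(-7, 4)) = Add(Add(Mul(10, -11), 2), Rational(-7, 4)) = Add(Add(-110, 2), Rational(-7, 4)) = Add(-108, Rational(-7, 4)) = Rational(-439, 4)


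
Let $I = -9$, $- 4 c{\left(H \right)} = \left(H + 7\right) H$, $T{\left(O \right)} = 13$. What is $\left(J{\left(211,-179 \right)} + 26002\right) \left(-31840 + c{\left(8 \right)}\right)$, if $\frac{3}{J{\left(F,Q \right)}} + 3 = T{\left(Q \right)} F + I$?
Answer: $- \frac{2263135389550}{2731} \approx -8.2868 \cdot 10^{8}$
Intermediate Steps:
$c{\left(H \right)} = - \frac{H \left(7 + H\right)}{4}$ ($c{\left(H \right)} = - \frac{\left(H + 7\right) H}{4} = - \frac{\left(7 + H\right) H}{4} = - \frac{H \left(7 + H\right)}{4}$)
$J{\left(F,Q \right)} = \frac{3}{-12 + 13 F}$ ($J{\left(F,Q \right)} = \frac{3}{-3 + \left(13 F - 9\right)} = \frac{3}{-3 + \left(-9 + 13 F\right)} = \frac{3}{-12 + 13 F}$)
$\left(J{\left(211,-179 \right)} + 26002\right) \left(-31840 + c{\left(8 \right)}\right) = \left(\frac{3}{-12 + 13 \cdot 211} + 26002\right) \left(-31840 - 2 \left(7 + 8\right)\right) = \left(\frac{3}{-12 + 2743} + 26002\right) \left(-31840 - 2 \cdot 15\right) = \left(\frac{3}{2731} + 26002\right) \left(-31840 - 30\right) = \left(3 \cdot \frac{1}{2731} + 26002\right) \left(-31870\right) = \left(\frac{3}{2731} + 26002\right) \left(-31870\right) = \frac{71011465}{2731} \left(-31870\right) = - \frac{2263135389550}{2731}$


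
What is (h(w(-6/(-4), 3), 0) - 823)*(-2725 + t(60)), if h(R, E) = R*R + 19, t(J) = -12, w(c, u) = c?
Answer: 8777559/4 ≈ 2.1944e+6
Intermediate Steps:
h(R, E) = 19 + R² (h(R, E) = R² + 19 = 19 + R²)
(h(w(-6/(-4), 3), 0) - 823)*(-2725 + t(60)) = ((19 + (-6/(-4))²) - 823)*(-2725 - 12) = ((19 + (-6*(-¼))²) - 823)*(-2737) = ((19 + (3/2)²) - 823)*(-2737) = ((19 + 9/4) - 823)*(-2737) = (85/4 - 823)*(-2737) = -3207/4*(-2737) = 8777559/4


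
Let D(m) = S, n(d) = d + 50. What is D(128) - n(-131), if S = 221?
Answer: 302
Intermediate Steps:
n(d) = 50 + d
D(m) = 221
D(128) - n(-131) = 221 - (50 - 131) = 221 - 1*(-81) = 221 + 81 = 302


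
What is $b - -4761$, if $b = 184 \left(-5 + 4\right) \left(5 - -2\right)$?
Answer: $3473$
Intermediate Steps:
$b = -1288$ ($b = 184 \left(- (5 + 2)\right) = 184 \left(\left(-1\right) 7\right) = 184 \left(-7\right) = -1288$)
$b - -4761 = -1288 - -4761 = -1288 + 4761 = 3473$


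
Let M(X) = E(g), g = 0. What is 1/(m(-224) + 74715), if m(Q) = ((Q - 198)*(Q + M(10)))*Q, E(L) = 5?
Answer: -1/20626917 ≈ -4.8480e-8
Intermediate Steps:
M(X) = 5
m(Q) = Q*(-198 + Q)*(5 + Q) (m(Q) = ((Q - 198)*(Q + 5))*Q = ((-198 + Q)*(5 + Q))*Q = Q*(-198 + Q)*(5 + Q))
1/(m(-224) + 74715) = 1/(-224*(-990 + (-224)**2 - 193*(-224)) + 74715) = 1/(-224*(-990 + 50176 + 43232) + 74715) = 1/(-224*92418 + 74715) = 1/(-20701632 + 74715) = 1/(-20626917) = -1/20626917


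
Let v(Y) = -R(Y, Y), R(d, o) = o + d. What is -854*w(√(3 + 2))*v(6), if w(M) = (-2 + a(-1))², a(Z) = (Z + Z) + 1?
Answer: 92232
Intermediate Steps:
R(d, o) = d + o
v(Y) = -2*Y (v(Y) = -(Y + Y) = -2*Y)
a(Z) = 1 + 2*Z (a(Z) = 2*Z + 1 = 1 + 2*Z)
w(M) = 9 (w(M) = (-2 + (1 + 2*(-1)))² = (-2 + (1 - 2))² = (-2 - 1)² = (-3)² = 9)
-854*w(√(3 + 2))*v(6) = -7686*(-2*6) = -7686*(-12) = -854*(-108) = 92232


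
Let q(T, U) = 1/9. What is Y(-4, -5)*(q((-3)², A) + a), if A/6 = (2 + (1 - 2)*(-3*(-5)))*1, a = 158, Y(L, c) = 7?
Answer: 9961/9 ≈ 1106.8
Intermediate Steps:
A = -78 (A = 6*((2 + (1 - 2)*(-3*(-5)))*1) = 6*((2 - 1*15)*1) = 6*((2 - 15)*1) = 6*(-13*1) = 6*(-13) = -78)
q(T, U) = ⅑
Y(-4, -5)*(q((-3)², A) + a) = 7*(⅑ + 158) = 7*(1423/9) = 9961/9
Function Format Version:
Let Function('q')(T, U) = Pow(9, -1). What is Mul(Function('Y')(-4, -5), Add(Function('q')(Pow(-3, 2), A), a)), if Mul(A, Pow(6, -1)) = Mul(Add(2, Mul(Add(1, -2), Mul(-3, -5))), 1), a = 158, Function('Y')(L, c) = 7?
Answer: Rational(9961, 9) ≈ 1106.8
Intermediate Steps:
A = -78 (A = Mul(6, Mul(Add(2, Mul(Add(1, -2), Mul(-3, -5))), 1)) = Mul(6, Mul(Add(2, Mul(-1, 15)), 1)) = Mul(6, Mul(Add(2, -15), 1)) = Mul(6, Mul(-13, 1)) = Mul(6, -13) = -78)
Function('q')(T, U) = Rational(1, 9)
Mul(Function('Y')(-4, -5), Add(Function('q')(Pow(-3, 2), A), a)) = Mul(7, Add(Rational(1, 9), 158)) = Mul(7, Rational(1423, 9)) = Rational(9961, 9)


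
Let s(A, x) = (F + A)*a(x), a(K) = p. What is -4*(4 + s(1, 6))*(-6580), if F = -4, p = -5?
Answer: 500080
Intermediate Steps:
a(K) = -5
s(A, x) = 20 - 5*A (s(A, x) = (-4 + A)*(-5) = 20 - 5*A)
-4*(4 + s(1, 6))*(-6580) = -4*(4 + (20 - 5*1))*(-6580) = -4*(4 + (20 - 5))*(-6580) = -4*(4 + 15)*(-6580) = -4*19*(-6580) = -76*(-6580) = 500080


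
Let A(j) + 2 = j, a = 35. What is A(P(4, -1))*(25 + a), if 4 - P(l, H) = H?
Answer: 180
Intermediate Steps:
P(l, H) = 4 - H
A(j) = -2 + j
A(P(4, -1))*(25 + a) = (-2 + (4 - 1*(-1)))*(25 + 35) = (-2 + (4 + 1))*60 = (-2 + 5)*60 = 3*60 = 180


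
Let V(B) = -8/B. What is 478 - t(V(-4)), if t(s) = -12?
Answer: 490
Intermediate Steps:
478 - t(V(-4)) = 478 - 1*(-12) = 478 + 12 = 490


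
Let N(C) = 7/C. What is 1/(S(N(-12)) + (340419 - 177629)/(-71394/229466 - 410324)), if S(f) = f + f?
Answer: -282466435134/441608484743 ≈ -0.63963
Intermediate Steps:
S(f) = 2*f
1/(S(N(-12)) + (340419 - 177629)/(-71394/229466 - 410324)) = 1/(2*(7/(-12)) + (340419 - 177629)/(-71394/229466 - 410324)) = 1/(2*(7*(-1/12)) + 162790/(-71394*1/229466 - 410324)) = 1/(2*(-7/12) + 162790/(-35697/114733 - 410324)) = 1/(-7/6 + 162790/(-47077739189/114733)) = 1/(-7/6 + 162790*(-114733/47077739189)) = 1/(-7/6 - 18677385070/47077739189) = 1/(-441608484743/282466435134) = -282466435134/441608484743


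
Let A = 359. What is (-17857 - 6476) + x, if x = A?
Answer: -23974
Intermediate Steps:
x = 359
(-17857 - 6476) + x = (-17857 - 6476) + 359 = -24333 + 359 = -23974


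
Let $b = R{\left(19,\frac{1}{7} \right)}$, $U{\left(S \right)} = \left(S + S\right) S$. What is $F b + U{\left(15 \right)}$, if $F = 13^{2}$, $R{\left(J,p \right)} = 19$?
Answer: $3661$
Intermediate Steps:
$U{\left(S \right)} = 2 S^{2}$ ($U{\left(S \right)} = 2 S S = 2 S^{2}$)
$b = 19$
$F = 169$
$F b + U{\left(15 \right)} = 169 \cdot 19 + 2 \cdot 15^{2} = 3211 + 2 \cdot 225 = 3211 + 450 = 3661$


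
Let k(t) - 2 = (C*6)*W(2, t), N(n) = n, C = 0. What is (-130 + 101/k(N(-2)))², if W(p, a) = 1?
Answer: 25281/4 ≈ 6320.3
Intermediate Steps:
k(t) = 2 (k(t) = 2 + (0*6)*1 = 2 + 0*1 = 2 + 0 = 2)
(-130 + 101/k(N(-2)))² = (-130 + 101/2)² = (-159/2)² = 25281/4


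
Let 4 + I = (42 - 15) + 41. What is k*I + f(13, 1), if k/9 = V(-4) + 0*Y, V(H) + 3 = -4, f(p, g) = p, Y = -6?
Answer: -4019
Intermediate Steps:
I = 64 (I = -4 + ((42 - 15) + 41) = -4 + (27 + 41) = -4 + 68 = 64)
V(H) = -7 (V(H) = -3 - 4 = -7)
k = -63 (k = 9*(-7 + 0*(-6)) = 9*(-7 + 0) = 9*(-7) = -63)
k*I + f(13, 1) = -63*64 + 13 = -4032 + 13 = -4019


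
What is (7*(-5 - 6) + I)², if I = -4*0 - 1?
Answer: 6084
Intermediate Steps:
I = -1 (I = 0 - 1 = -1)
(7*(-5 - 6) + I)² = (7*(-5 - 6) - 1)² = (7*(-11) - 1)² = (-77 - 1)² = (-78)² = 6084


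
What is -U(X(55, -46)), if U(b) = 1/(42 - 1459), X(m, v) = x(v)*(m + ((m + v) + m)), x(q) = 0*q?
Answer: 1/1417 ≈ 0.00070572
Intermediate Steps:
x(q) = 0
X(m, v) = 0 (X(m, v) = 0*(m + ((m + v) + m)) = 0*(m + (v + 2*m)) = 0*(v + 3*m) = 0)
U(b) = -1/1417 (U(b) = 1/(-1417) = -1/1417)
-U(X(55, -46)) = -1*(-1/1417) = 1/1417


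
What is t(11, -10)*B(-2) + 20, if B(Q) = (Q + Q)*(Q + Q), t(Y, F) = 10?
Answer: 180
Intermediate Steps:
B(Q) = 4*Q² (B(Q) = (2*Q)*(2*Q) = 4*Q²)
t(11, -10)*B(-2) + 20 = 10*(4*(-2)²) + 20 = 10*(4*4) + 20 = 10*16 + 20 = 160 + 20 = 180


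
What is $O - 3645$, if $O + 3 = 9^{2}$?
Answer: $-3567$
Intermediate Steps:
$O = 78$ ($O = -3 + 9^{2} = -3 + 81 = 78$)
$O - 3645 = 78 - 3645 = -3567$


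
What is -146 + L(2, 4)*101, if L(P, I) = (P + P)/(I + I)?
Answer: -191/2 ≈ -95.500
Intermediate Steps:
L(P, I) = P/I (L(P, I) = (2*P)/((2*I)) = (2*P)*(1/(2*I)) = P/I)
-146 + L(2, 4)*101 = -146 + (2/4)*101 = -146 + (2*(1/4))*101 = -146 + (1/2)*101 = -146 + 101/2 = -191/2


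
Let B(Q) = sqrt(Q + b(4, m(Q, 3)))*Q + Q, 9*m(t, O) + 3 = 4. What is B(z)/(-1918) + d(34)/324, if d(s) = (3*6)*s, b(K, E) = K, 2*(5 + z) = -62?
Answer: 16465/8631 + 72*I*sqrt(2)/959 ≈ 1.9077 + 0.10618*I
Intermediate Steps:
z = -36 (z = -5 + (1/2)*(-62) = -5 - 31 = -36)
m(t, O) = 1/9 (m(t, O) = -1/3 + (1/9)*4 = -1/3 + 4/9 = 1/9)
d(s) = 18*s
B(Q) = Q + Q*sqrt(4 + Q) (B(Q) = sqrt(Q + 4)*Q + Q = sqrt(4 + Q)*Q + Q = Q*sqrt(4 + Q) + Q = Q + Q*sqrt(4 + Q))
B(z)/(-1918) + d(34)/324 = -36*(1 + sqrt(4 - 36))/(-1918) + (18*34)/324 = -36*(1 + sqrt(-32))*(-1/1918) + 612*(1/324) = -36*(1 + 4*I*sqrt(2))*(-1/1918) + 17/9 = (-36 - 144*I*sqrt(2))*(-1/1918) + 17/9 = (18/959 + 72*I*sqrt(2)/959) + 17/9 = 16465/8631 + 72*I*sqrt(2)/959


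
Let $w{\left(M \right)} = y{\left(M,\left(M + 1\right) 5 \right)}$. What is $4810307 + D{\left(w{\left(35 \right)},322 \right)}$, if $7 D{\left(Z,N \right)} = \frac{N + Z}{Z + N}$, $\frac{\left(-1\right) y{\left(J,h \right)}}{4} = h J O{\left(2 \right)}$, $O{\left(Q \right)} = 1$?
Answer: $\frac{33672150}{7} \approx 4.8103 \cdot 10^{6}$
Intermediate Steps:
$y{\left(J,h \right)} = - 4 J h$ ($y{\left(J,h \right)} = - 4 h J 1 = - 4 J h 1 = - 4 J h$)
$w{\left(M \right)} = - 4 M \left(5 + 5 M\right)$ ($w{\left(M \right)} = - 4 M \left(M + 1\right) 5 = - 4 M \left(1 + M\right) 5 = - 4 M \left(5 + 5 M\right)$)
$D{\left(Z,N \right)} = \frac{1}{7}$ ($D{\left(Z,N \right)} = \frac{\left(N + Z\right) \frac{1}{Z + N}}{7} = \frac{\left(N + Z\right) \frac{1}{N + Z}}{7} = \frac{1}{7} \cdot 1 = \frac{1}{7}$)
$4810307 + D{\left(w{\left(35 \right)},322 \right)} = 4810307 + \frac{1}{7} = \frac{33672150}{7}$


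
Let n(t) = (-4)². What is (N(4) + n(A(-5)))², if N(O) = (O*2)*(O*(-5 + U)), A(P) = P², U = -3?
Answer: 57600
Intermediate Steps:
N(O) = -16*O² (N(O) = (O*2)*(O*(-5 - 3)) = (2*O)*(O*(-8)) = (2*O)*(-8*O) = -16*O²)
n(t) = 16
(N(4) + n(A(-5)))² = (-16*4² + 16)² = (-16*16 + 16)² = (-256 + 16)² = (-240)² = 57600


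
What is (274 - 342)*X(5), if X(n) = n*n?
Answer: -1700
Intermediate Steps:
X(n) = n**2
(274 - 342)*X(5) = (274 - 342)*5**2 = -68*25 = -1700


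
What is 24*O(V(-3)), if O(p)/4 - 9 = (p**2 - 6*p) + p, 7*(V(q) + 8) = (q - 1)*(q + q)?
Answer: 248160/49 ≈ 5064.5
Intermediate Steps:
V(q) = -8 + 2*q*(-1 + q)/7 (V(q) = -8 + ((q - 1)*(q + q))/7 = -8 + ((-1 + q)*(2*q))/7 = -8 + (2*q*(-1 + q))/7 = -8 + 2*q*(-1 + q)/7)
O(p) = 36 - 20*p + 4*p**2 (O(p) = 36 + 4*((p**2 - 6*p) + p) = 36 + 4*(p**2 - 5*p) = 36 + (-20*p + 4*p**2) = 36 - 20*p + 4*p**2)
24*O(V(-3)) = 24*(36 - 20*(-8 - 2/7*(-3) + (2/7)*(-3)**2) + 4*(-8 - 2/7*(-3) + (2/7)*(-3)**2)**2) = 24*(36 - 20*(-8 + 6/7 + (2/7)*9) + 4*(-8 + 6/7 + (2/7)*9)**2) = 24*(36 - 20*(-8 + 6/7 + 18/7) + 4*(-8 + 6/7 + 18/7)**2) = 24*(36 - 20*(-32/7) + 4*(-32/7)**2) = 24*(36 + 640/7 + 4*(1024/49)) = 24*(36 + 640/7 + 4096/49) = 24*(10340/49) = 248160/49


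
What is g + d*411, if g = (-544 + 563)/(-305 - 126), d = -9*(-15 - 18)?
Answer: 52610858/431 ≈ 1.2207e+5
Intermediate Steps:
d = 297 (d = -9*(-33) = 297)
g = -19/431 (g = 19/(-431) = 19*(-1/431) = -19/431 ≈ -0.044084)
g + d*411 = -19/431 + 297*411 = -19/431 + 122067 = 52610858/431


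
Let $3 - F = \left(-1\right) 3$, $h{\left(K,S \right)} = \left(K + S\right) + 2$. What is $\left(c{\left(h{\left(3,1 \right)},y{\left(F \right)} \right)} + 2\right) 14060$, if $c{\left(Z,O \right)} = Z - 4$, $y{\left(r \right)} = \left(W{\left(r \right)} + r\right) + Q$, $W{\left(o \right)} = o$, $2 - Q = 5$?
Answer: $56240$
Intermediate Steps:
$Q = -3$ ($Q = 2 - 5 = -3$)
$h{\left(K,S \right)} = 2 + K + S$
$F = 6$ ($F = 3 - \left(-1\right) 3 = 3 - -3 = 3 + 3 = 6$)
$y{\left(r \right)} = -3 + 2 r$ ($y{\left(r \right)} = \left(r + r\right) - 3 = 2 r - 3 = -3 + 2 r$)
$c{\left(Z,O \right)} = -4 + Z$
$\left(c{\left(h{\left(3,1 \right)},y{\left(F \right)} \right)} + 2\right) 14060 = \left(\left(-4 + \left(2 + 3 + 1\right)\right) + 2\right) 14060 = \left(\left(-4 + 6\right) + 2\right) 14060 = \left(2 + 2\right) 14060 = 4 \cdot 14060 = 56240$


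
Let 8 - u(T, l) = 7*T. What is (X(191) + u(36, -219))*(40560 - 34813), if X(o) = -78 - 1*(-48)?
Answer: -1574678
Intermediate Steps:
u(T, l) = 8 - 7*T
X(o) = -30 (X(o) = -78 + 48 = -30)
(X(191) + u(36, -219))*(40560 - 34813) = (-30 + (8 - 7*36))*(40560 - 34813) = (-30 + (8 - 252))*5747 = (-30 - 244)*5747 = -274*5747 = -1574678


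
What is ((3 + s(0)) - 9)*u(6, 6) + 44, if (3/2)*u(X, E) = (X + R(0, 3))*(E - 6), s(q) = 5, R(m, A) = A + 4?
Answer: 44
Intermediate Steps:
R(m, A) = 4 + A
u(X, E) = 2*(-6 + E)*(7 + X)/3 (u(X, E) = 2*((X + (4 + 3))*(E - 6))/3 = 2*((X + 7)*(-6 + E))/3 = 2*((7 + X)*(-6 + E))/3 = 2*((-6 + E)*(7 + X))/3 = 2*(-6 + E)*(7 + X)/3)
((3 + s(0)) - 9)*u(6, 6) + 44 = ((3 + 5) - 9)*(-28 - 4*6 + (14/3)*6 + (2/3)*6*6) + 44 = (8 - 9)*(-28 - 24 + 28 + 24) + 44 = -1*0 + 44 = 0 + 44 = 44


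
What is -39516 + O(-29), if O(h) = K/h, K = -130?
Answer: -1145834/29 ≈ -39512.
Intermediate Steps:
O(h) = -130/h
-39516 + O(-29) = -39516 - 130/(-29) = -39516 - 130*(-1/29) = -39516 + 130/29 = -1145834/29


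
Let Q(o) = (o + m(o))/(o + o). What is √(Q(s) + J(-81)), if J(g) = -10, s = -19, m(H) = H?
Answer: 3*I ≈ 3.0*I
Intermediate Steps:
Q(o) = 1 (Q(o) = (o + o)/(o + o) = (2*o)/((2*o)) = (2*o)*(1/(2*o)) = 1)
√(Q(s) + J(-81)) = √(1 - 10) = √(-9) = 3*I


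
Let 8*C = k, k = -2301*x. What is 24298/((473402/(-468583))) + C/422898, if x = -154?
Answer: -458565626120247/19066738952 ≈ -24051.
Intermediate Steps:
k = 354354 (k = -2301*(-154) = 354354)
C = 177177/4 (C = (⅛)*354354 = 177177/4 ≈ 44294.)
24298/((473402/(-468583))) + C/422898 = 24298/((473402/(-468583))) + (177177/4)/422898 = 24298/((473402*(-1/468583))) + (177177/4)*(1/422898) = 24298/(-473402/468583) + 8437/80552 = 24298*(-468583/473402) + 8437/80552 = -5692814867/236701 + 8437/80552 = -458565626120247/19066738952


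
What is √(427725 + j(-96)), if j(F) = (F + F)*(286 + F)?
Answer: √391245 ≈ 625.50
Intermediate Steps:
j(F) = 2*F*(286 + F) (j(F) = (2*F)*(286 + F) = 2*F*(286 + F))
√(427725 + j(-96)) = √(427725 + 2*(-96)*(286 - 96)) = √(427725 + 2*(-96)*190) = √(427725 - 36480) = √391245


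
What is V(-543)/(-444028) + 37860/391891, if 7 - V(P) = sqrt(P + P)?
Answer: 16808156843/174010576948 + I*sqrt(1086)/444028 ≈ 0.096593 + 7.4217e-5*I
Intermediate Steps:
V(P) = 7 - sqrt(2)*sqrt(P) (V(P) = 7 - sqrt(P + P) = 7 - sqrt(2*P) = 7 - sqrt(2)*sqrt(P))
V(-543)/(-444028) + 37860/391891 = (7 - sqrt(2)*sqrt(-543))/(-444028) + 37860/391891 = (7 - sqrt(2)*I*sqrt(543))*(-1/444028) + 37860*(1/391891) = (7 - I*sqrt(1086))*(-1/444028) + 37860/391891 = (-7/444028 + I*sqrt(1086)/444028) + 37860/391891 = 16808156843/174010576948 + I*sqrt(1086)/444028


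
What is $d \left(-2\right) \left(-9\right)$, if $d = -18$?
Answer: $-324$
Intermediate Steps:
$d \left(-2\right) \left(-9\right) = \left(-18\right) \left(-2\right) \left(-9\right) = 36 \left(-9\right) = -324$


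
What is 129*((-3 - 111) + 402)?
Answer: 37152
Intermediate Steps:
129*((-3 - 111) + 402) = 129*(-114 + 402) = 129*288 = 37152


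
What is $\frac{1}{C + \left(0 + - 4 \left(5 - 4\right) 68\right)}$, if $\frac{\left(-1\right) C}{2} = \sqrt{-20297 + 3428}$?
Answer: $\frac{i}{2 \left(\sqrt{16869} - 136 i\right)} \approx -0.0019228 + 0.0018363 i$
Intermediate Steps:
$C = - 2 i \sqrt{16869}$ ($C = - 2 \sqrt{-20297 + 3428} = - 2 \sqrt{-16869} = - 2 i \sqrt{16869} \approx - 259.76 i$)
$\frac{1}{C + \left(0 + - 4 \left(5 - 4\right) 68\right)} = \frac{1}{- 2 i \sqrt{16869} + \left(0 + - 4 \left(5 - 4\right) 68\right)} = \frac{1}{- 2 i \sqrt{16869} + \left(0 + \left(-4\right) 1 \cdot 68\right)} = \frac{1}{- 2 i \sqrt{16869} + \left(0 - 272\right)} = \frac{1}{- 2 i \sqrt{16869} - 272} = \frac{1}{-272 - 2 i \sqrt{16869}}$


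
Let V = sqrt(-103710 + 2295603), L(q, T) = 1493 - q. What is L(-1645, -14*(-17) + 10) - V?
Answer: 3138 - sqrt(2191893) ≈ 1657.5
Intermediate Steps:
V = sqrt(2191893) ≈ 1480.5
L(-1645, -14*(-17) + 10) - V = (1493 - 1*(-1645)) - sqrt(2191893) = (1493 + 1645) - sqrt(2191893) = 3138 - sqrt(2191893)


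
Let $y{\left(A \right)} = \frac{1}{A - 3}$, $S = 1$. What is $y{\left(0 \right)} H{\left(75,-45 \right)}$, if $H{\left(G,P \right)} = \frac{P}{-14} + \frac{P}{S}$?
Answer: $\frac{195}{14} \approx 13.929$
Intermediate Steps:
$H{\left(G,P \right)} = \frac{13 P}{14}$ ($H{\left(G,P \right)} = \frac{P}{-14} + \frac{P}{1} = P \left(- \frac{1}{14}\right) + P 1 = - \frac{P}{14} + P = \frac{13 P}{14}$)
$y{\left(A \right)} = \frac{1}{-3 + A}$
$y{\left(0 \right)} H{\left(75,-45 \right)} = \frac{\frac{13}{14} \left(-45\right)}{-3 + 0} = \frac{1}{-3} \left(- \frac{585}{14}\right) = \left(- \frac{1}{3}\right) \left(- \frac{585}{14}\right) = \frac{195}{14}$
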